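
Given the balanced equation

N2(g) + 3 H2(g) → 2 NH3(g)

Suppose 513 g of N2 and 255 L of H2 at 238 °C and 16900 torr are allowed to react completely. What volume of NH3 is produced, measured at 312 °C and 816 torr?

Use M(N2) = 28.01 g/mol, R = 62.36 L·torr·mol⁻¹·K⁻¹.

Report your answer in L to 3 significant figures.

1640 L

n(N2) = 513 / 28.01 = 18.31 mol
n(H2) = PV/RT = (16900 × 255) / (62.36 × 511.15) = 135.2 mol
For 18.31 mol N2, stoichiometry requires (3/1) × 18.31 = 54.93 mol H2; 135.2 mol is available, so N2 is limiting.
n(NH3) = (2/1) × 18.31 = 36.62 mol
V(NH3) = nRT/P = 36.62 × 62.36 × 585.15 / 816 = 1638 L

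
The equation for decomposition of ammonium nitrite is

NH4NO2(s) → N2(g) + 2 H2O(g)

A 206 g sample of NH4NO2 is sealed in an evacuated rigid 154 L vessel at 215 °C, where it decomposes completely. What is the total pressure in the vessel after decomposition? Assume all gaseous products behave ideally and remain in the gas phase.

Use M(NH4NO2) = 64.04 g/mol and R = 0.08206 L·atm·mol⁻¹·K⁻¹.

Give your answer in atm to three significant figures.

2.51 atm

n(NH4NO2) = 206 / 64.04 = 3.217 mol
n(gas produced) = (3/1) × 3.217 = 9.651 mol
P = nRT/V = 9.651 × 0.08206 × 488.15 / 154 = 2.510 atm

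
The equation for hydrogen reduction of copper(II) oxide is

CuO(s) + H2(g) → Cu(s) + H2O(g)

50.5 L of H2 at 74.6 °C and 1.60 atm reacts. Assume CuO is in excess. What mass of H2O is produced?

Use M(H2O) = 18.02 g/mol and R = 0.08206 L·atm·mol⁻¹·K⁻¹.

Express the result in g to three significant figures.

51.0 g

n(H2) = PV/RT = (1.60 × 50.5) / (0.08206 × 347.75) = 2.831 mol
n(H2O) = (1/1) × 2.831 = 2.831 mol
m(H2O) = 2.831 × 18.02 = 51.01 g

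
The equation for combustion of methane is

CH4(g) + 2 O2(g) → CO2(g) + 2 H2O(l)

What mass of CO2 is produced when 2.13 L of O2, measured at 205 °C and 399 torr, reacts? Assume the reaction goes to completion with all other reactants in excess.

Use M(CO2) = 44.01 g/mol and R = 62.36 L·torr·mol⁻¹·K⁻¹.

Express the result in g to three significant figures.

0.627 g

n(O2) = PV/RT = (399 × 2.13) / (62.36 × 478.15) = 0.02850 mol
n(CO2) = (1/2) × 0.02850 = 0.01425 mol
m(CO2) = 0.01425 × 44.01 = 0.6271 g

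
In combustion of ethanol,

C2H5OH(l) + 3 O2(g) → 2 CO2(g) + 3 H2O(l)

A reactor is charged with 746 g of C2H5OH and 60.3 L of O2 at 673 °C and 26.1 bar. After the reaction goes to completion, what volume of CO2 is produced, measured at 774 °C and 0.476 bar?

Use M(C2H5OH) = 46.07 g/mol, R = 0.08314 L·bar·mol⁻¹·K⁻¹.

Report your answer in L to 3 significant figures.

n(C2H5OH) = 746 / 46.07 = 16.19 mol
n(O2) = PV/RT = (26.1 × 60.3) / (0.08314 × 946.15) = 20.01 mol
For 16.19 mol C2H5OH, stoichiometry requires (3/1) × 16.19 = 48.57 mol O2; 20.01 mol is available, so O2 is limiting.
n(CO2) = (2/3) × 20.01 = 13.34 mol
V(CO2) = nRT/P = 13.34 × 0.08314 × 1047.15 / 0.476 = 2440 L

2440 L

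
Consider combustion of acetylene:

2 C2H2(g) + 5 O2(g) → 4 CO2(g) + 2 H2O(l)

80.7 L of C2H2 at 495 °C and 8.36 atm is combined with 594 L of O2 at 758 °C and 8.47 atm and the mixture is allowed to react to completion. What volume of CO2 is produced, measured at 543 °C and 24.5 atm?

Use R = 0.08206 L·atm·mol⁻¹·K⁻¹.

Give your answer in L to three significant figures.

58.5 L

n(C2H2) = PV/RT = (8.36 × 80.7) / (0.08206 × 768.15) = 10.70 mol
n(O2) = PV/RT = (8.47 × 594) / (0.08206 × 1031.15) = 59.46 mol
For 10.70 mol C2H2, stoichiometry requires (5/2) × 10.70 = 26.75 mol O2; 59.46 mol is available, so C2H2 is limiting.
n(CO2) = (4/2) × 10.70 = 21.40 mol
V(CO2) = nRT/P = 21.40 × 0.08206 × 816.15 / 24.5 = 58.50 L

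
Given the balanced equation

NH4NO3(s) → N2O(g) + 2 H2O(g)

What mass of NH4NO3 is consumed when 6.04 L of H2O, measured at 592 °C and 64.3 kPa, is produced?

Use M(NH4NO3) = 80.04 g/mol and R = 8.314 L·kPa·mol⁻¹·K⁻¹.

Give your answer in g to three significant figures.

n(H2O) = PV/RT = (64.3 × 6.04) / (8.314 × 865.15) = 0.05399 mol
n(NH4NO3) = (1/2) × 0.05399 = 0.02700 mol
m(NH4NO3) = 0.02700 × 80.04 = 2.161 g

2.16 g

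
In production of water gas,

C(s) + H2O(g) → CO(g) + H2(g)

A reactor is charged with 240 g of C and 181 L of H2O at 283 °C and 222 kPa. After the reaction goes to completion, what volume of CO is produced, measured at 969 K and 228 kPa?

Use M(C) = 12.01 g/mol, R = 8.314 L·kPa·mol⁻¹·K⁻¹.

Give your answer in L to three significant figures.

307 L

n(C) = 240 / 12.01 = 19.98 mol
n(H2O) = PV/RT = (222 × 181) / (8.314 × 556.15) = 8.690 mol
For 19.98 mol C, stoichiometry requires (1/1) × 19.98 = 19.98 mol H2O; 8.690 mol is available, so H2O is limiting.
n(CO) = (1/1) × 8.690 = 8.690 mol
V(CO) = nRT/P = 8.690 × 8.314 × 969 / 228 = 307.1 L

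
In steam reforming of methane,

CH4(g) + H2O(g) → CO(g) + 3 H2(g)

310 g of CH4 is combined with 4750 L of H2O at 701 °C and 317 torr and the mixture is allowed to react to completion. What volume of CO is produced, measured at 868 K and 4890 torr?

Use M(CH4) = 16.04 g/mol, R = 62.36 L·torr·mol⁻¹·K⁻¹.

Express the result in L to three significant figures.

214 L

n(CH4) = 310 / 16.04 = 19.33 mol
n(H2O) = PV/RT = (317 × 4750) / (62.36 × 974.15) = 24.79 mol
For 19.33 mol CH4, stoichiometry requires (1/1) × 19.33 = 19.33 mol H2O; 24.79 mol is available, so CH4 is limiting.
n(CO) = (1/1) × 19.33 = 19.33 mol
V(CO) = nRT/P = 19.33 × 62.36 × 868 / 4890 = 214.0 L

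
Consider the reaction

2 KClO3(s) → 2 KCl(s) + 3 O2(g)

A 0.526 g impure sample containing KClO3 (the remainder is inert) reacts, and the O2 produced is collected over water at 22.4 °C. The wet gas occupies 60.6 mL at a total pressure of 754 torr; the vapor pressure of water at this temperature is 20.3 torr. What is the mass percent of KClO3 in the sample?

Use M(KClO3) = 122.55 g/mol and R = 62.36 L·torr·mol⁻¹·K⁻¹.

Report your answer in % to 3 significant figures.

37.5 %

P(O2) = 754 − 20.3 = 733.7 torr
n(O2) = PV/RT = (733.7 × 0.06060) / (62.36 × 295.55) = 0.002412 mol
n(KClO3) = (2/3) × 0.002412 = 0.001608 mol
m(KClO3) = 0.001608 × 122.55 = 0.1971 g
%KClO3 = 0.1971 / 0.526 × 100 = 37.47%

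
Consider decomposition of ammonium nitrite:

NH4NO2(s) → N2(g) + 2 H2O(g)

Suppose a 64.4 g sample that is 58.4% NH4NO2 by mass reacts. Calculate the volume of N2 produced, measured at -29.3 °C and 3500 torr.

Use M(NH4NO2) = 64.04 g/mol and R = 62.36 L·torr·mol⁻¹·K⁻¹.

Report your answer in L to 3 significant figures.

mass of NH4NO2 = 64.4 × 58.4/100 = 37.61 g
n(NH4NO2) = 37.61 / 64.04 = 0.5873 mol
n(N2) = (1/1) × 0.5873 = 0.5873 mol
V = nRT/P = 0.5873 × 62.36 × 243.85 / 3500 = 2.552 L

2.55 L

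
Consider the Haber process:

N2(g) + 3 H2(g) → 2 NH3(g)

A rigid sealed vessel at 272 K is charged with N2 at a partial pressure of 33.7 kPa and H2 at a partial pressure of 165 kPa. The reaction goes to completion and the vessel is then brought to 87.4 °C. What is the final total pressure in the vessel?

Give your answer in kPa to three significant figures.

At constant V, partial pressures at 272 K are proportional to moles, so apply stoichiometry directly to pressures.
P(H2) required for 33.7 kPa of N2 = (3/1) × 33.7 = 101.1 kPa; available 165 kPa, so N2 is limiting.
P(H2) remaining = 165 − (3/1) × 33.7 = 63.90 kPa
P(gaseous products) = (2)/1 × 33.7 = 67.40 kPa
P_total at 272 K = 63.90 + 67.40 = 131.3 kPa
Scaling to 87.4 °C: P = 131.3 × 360.55/272 = 174.0 kPa

174 kPa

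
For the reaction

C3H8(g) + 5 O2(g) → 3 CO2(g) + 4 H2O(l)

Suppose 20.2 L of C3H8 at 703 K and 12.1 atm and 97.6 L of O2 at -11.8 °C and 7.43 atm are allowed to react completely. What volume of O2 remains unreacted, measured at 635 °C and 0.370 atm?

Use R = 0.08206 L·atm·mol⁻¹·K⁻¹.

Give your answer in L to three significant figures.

n(C3H8) = PV/RT = (12.1 × 20.2) / (0.08206 × 703) = 4.237 mol
n(O2) = PV/RT = (7.43 × 97.6) / (0.08206 × 261.35) = 33.81 mol
For 4.237 mol C3H8, stoichiometry requires (5/1) × 4.237 = 21.19 mol O2; 33.81 mol is available, so C3H8 is limiting.
n(O2) consumed = (5/1) × 4.237 = 21.19 mol; remaining = 33.81 − 21.19 = 12.62 mol
V(O2) = nRT/P = 12.62 × 0.08206 × 908.15 / 0.370 = 2542 L

2540 L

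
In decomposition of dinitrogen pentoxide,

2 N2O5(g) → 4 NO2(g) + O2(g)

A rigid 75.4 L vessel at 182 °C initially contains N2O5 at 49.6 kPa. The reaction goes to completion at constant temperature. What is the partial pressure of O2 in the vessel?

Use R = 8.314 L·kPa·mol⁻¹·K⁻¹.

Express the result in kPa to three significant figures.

24.8 kPa

n(N2O5)₀ = PV/RT = (49.6 × 75.4) / (8.314 × 455.15) = 0.9883 mol
n(O2) = (1/2) × 0.9883 = 0.4941 mol
P(O2) = nRT/V = 0.4941 × 8.314 × 455.15 / 75.4 = 24.80 kPa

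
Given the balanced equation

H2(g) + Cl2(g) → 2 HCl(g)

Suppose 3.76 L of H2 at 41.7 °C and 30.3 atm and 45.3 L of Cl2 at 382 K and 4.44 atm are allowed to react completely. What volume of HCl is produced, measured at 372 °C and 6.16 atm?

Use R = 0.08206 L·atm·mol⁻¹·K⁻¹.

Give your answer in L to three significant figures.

75.8 L

n(H2) = PV/RT = (30.3 × 3.76) / (0.08206 × 314.85) = 4.410 mol
n(Cl2) = PV/RT = (4.44 × 45.3) / (0.08206 × 382) = 6.416 mol
For 4.410 mol H2, stoichiometry requires (1/1) × 4.410 = 4.410 mol Cl2; 6.416 mol is available, so H2 is limiting.
n(HCl) = (2/1) × 4.410 = 8.820 mol
V(HCl) = nRT/P = 8.820 × 0.08206 × 645.15 / 6.16 = 75.80 L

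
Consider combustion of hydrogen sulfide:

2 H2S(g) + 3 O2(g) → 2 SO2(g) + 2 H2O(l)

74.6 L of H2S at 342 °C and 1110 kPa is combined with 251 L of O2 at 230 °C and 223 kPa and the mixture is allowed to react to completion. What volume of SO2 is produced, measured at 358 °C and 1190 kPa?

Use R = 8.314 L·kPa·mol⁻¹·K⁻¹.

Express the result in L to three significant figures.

39.3 L

n(H2S) = PV/RT = (1110 × 74.6) / (8.314 × 615.15) = 16.19 mol
n(O2) = PV/RT = (223 × 251) / (8.314 × 503.15) = 13.38 mol
For 16.19 mol H2S, stoichiometry requires (3/2) × 16.19 = 24.29 mol O2; 13.38 mol is available, so O2 is limiting.
n(SO2) = (2/3) × 13.38 = 8.920 mol
V(SO2) = nRT/P = 8.920 × 8.314 × 631.15 / 1190 = 39.33 L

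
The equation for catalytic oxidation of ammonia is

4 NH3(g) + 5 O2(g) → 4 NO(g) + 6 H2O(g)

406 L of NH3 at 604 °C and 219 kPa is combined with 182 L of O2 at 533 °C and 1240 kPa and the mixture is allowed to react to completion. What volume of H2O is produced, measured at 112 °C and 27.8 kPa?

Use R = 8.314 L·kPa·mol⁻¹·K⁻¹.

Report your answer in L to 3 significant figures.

2110 L

n(NH3) = PV/RT = (219 × 406) / (8.314 × 877.15) = 12.19 mol
n(O2) = PV/RT = (1240 × 182) / (8.314 × 806.15) = 33.67 mol
For 12.19 mol NH3, stoichiometry requires (5/4) × 12.19 = 15.24 mol O2; 33.67 mol is available, so NH3 is limiting.
n(H2O) = (6/4) × 12.19 = 18.29 mol
V(H2O) = nRT/P = 18.29 × 8.314 × 385.15 / 27.8 = 2107 L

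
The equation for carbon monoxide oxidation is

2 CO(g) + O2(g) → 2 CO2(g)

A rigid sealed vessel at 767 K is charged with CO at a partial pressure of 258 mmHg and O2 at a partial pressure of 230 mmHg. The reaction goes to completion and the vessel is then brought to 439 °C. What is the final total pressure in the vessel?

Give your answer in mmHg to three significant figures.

With V and T fixed, P_i ∝ n_i, so the mole ratios apply directly to partial pressures at 767 K.
P(O2) required for 258 mmHg of CO = (1/2) × 258 = 129.0 mmHg; available 230 mmHg, so CO is limiting.
P(O2) remaining = 230 − (1/2) × 258 = 101.0 mmHg
P(gaseous products) = (2)/2 × 258 = 258.0 mmHg
P_total at 767 K = 101.0 + 258.0 = 359.0 mmHg
Scaling to 439 °C: P = 359.0 × 712.15/767 = 333.3 mmHg

333 mmHg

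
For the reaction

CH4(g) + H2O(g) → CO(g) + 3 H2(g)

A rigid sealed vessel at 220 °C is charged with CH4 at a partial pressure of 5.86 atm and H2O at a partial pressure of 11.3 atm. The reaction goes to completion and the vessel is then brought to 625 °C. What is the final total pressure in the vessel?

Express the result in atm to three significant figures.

52.6 atm

Because the vessel is rigid and T is held at 220 °C, work the stoichiometry in partial pressures (P_i = n_iRT/V).
P(H2O) required for 5.86 atm of CH4 = (1/1) × 5.86 = 5.860 atm; available 11.3 atm, so CH4 is limiting.
P(H2O) remaining = 11.3 − (1/1) × 5.86 = 5.440 atm
P(gaseous products) = (1+3)/1 × 5.86 = 23.44 atm
P_total at 220 °C = 5.440 + 23.44 = 28.88 atm
Scaling to 625 °C: P = 28.88 × 898.15/493.15 = 52.60 atm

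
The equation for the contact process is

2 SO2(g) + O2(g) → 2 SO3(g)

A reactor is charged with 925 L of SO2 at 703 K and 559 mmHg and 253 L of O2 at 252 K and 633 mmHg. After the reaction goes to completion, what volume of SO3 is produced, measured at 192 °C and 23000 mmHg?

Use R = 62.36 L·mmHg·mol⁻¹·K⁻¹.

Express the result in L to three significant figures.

14.9 L

n(SO2) = PV/RT = (559 × 925) / (62.36 × 703) = 11.79 mol
n(O2) = PV/RT = (633 × 253) / (62.36 × 252) = 10.19 mol
For 11.79 mol SO2, stoichiometry requires (1/2) × 11.79 = 5.895 mol O2; 10.19 mol is available, so SO2 is limiting.
n(SO3) = (2/2) × 11.79 = 11.79 mol
V(SO3) = nRT/P = 11.79 × 62.36 × 465.15 / 23000 = 14.87 L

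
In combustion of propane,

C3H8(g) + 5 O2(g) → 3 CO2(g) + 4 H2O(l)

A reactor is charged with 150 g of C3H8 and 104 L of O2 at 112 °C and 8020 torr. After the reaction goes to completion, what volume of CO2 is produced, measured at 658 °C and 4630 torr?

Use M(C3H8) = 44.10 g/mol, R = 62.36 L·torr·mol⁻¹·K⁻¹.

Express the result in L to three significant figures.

128 L

n(C3H8) = 150 / 44.10 = 3.401 mol
n(O2) = PV/RT = (8020 × 104) / (62.36 × 385.15) = 34.73 mol
For 3.401 mol C3H8, stoichiometry requires (5/1) × 3.401 = 17.00 mol O2; 34.73 mol is available, so C3H8 is limiting.
n(CO2) = (3/1) × 3.401 = 10.20 mol
V(CO2) = nRT/P = 10.20 × 62.36 × 931.15 / 4630 = 127.9 L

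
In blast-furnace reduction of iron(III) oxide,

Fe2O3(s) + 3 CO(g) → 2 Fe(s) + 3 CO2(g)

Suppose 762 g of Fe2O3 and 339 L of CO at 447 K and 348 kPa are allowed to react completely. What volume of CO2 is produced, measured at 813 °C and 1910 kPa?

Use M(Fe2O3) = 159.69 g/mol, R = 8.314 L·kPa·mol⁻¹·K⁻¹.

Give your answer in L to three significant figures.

67.7 L

n(Fe2O3) = 762 / 159.69 = 4.772 mol
n(CO) = PV/RT = (348 × 339) / (8.314 × 447) = 31.74 mol
For 4.772 mol Fe2O3, stoichiometry requires (3/1) × 4.772 = 14.32 mol CO; 31.74 mol is available, so Fe2O3 is limiting.
n(CO2) = (3/1) × 4.772 = 14.32 mol
V(CO2) = nRT/P = 14.32 × 8.314 × 1086.15 / 1910 = 67.70 L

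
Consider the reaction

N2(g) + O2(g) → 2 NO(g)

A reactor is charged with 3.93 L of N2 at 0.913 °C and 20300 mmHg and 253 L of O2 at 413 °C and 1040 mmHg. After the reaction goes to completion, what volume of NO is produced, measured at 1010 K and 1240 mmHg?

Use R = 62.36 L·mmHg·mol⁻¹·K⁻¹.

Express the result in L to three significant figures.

n(N2) = PV/RT = (20300 × 3.93) / (62.36 × 274.063) = 4.668 mol
n(O2) = PV/RT = (1040 × 253) / (62.36 × 686.15) = 6.149 mol
For 4.668 mol N2, stoichiometry requires (1/1) × 4.668 = 4.668 mol O2; 6.149 mol is available, so N2 is limiting.
n(NO) = (2/1) × 4.668 = 9.336 mol
V(NO) = nRT/P = 9.336 × 62.36 × 1010 / 1240 = 474.2 L

474 L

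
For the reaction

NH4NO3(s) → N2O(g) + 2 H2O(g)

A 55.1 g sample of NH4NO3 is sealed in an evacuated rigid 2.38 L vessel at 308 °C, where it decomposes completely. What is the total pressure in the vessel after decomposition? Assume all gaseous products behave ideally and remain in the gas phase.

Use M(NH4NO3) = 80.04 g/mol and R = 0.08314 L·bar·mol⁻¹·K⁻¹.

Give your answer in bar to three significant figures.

41.9 bar

n(NH4NO3) = 55.1 / 80.04 = 0.6884 mol
n(gas produced) = (3/1) × 0.6884 = 2.065 mol
P = nRT/V = 2.065 × 0.08314 × 581.15 / 2.38 = 41.92 bar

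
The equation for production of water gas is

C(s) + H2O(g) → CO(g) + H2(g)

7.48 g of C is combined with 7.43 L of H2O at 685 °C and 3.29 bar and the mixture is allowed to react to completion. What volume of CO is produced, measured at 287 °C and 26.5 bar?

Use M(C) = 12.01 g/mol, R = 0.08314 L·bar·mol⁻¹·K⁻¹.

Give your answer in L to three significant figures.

n(C) = 7.48 / 12.01 = 0.6228 mol
n(H2O) = PV/RT = (3.29 × 7.43) / (0.08314 × 958.15) = 0.3069 mol
For 0.6228 mol C, stoichiometry requires (1/1) × 0.6228 = 0.6228 mol H2O; 0.3069 mol is available, so H2O is limiting.
n(CO) = (1/1) × 0.3069 = 0.3069 mol
V(CO) = nRT/P = 0.3069 × 0.08314 × 560.15 / 26.5 = 0.5393 L

0.539 L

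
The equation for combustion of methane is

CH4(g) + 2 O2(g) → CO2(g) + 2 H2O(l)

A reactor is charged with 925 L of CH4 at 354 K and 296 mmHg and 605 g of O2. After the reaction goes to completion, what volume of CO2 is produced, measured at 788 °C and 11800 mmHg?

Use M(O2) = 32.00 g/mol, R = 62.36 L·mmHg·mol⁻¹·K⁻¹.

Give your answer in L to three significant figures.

53.0 L

n(CH4) = PV/RT = (296 × 925) / (62.36 × 354) = 12.40 mol
n(O2) = 605 / 32.00 = 18.91 mol
For 12.40 mol CH4, stoichiometry requires (2/1) × 12.40 = 24.80 mol O2; 18.91 mol is available, so O2 is limiting.
n(CO2) = (1/2) × 18.91 = 9.455 mol
V(CO2) = nRT/P = 9.455 × 62.36 × 1061.15 / 11800 = 53.02 L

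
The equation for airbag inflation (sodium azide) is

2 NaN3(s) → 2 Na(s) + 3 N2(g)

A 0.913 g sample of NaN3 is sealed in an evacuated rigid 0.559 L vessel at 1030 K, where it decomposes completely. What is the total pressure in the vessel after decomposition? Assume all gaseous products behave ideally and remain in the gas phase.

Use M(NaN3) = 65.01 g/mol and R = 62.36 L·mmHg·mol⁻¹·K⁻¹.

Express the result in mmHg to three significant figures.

n(NaN3) = 0.913 / 65.01 = 0.01404 mol
n(gas produced) = (3/2) × 0.01404 = 0.02106 mol
P = nRT/V = 0.02106 × 62.36 × 1030 / 0.559 = 2420 mmHg

2420 mmHg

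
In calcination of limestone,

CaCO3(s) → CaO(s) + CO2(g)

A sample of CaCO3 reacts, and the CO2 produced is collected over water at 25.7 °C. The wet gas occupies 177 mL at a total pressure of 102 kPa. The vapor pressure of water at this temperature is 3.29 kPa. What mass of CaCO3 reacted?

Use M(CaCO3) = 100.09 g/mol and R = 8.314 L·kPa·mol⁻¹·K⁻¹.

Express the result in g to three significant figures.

P(CO2) = 102 − 3.29 = 98.71 kPa
n(CO2) = PV/RT = (98.71 × 0.1770) / (8.314 × 298.85) = 0.007032 mol
n(CaCO3) = (1/1) × 0.007032 = 0.007032 mol
m(CaCO3) = 0.007032 × 100.09 = 0.7038 g

0.704 g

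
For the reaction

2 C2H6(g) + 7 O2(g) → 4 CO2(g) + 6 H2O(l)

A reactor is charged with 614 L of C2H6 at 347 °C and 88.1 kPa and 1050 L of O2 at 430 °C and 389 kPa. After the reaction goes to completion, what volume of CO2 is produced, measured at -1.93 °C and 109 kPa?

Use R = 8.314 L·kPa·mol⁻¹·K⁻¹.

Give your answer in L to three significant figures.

n(C2H6) = PV/RT = (88.1 × 614) / (8.314 × 620.15) = 10.49 mol
n(O2) = PV/RT = (389 × 1050) / (8.314 × 703.15) = 69.87 mol
For 10.49 mol C2H6, stoichiometry requires (7/2) × 10.49 = 36.72 mol O2; 69.87 mol is available, so C2H6 is limiting.
n(CO2) = (4/2) × 10.49 = 20.98 mol
V(CO2) = nRT/P = 20.98 × 8.314 × 271.22 / 109 = 434.0 L

434 L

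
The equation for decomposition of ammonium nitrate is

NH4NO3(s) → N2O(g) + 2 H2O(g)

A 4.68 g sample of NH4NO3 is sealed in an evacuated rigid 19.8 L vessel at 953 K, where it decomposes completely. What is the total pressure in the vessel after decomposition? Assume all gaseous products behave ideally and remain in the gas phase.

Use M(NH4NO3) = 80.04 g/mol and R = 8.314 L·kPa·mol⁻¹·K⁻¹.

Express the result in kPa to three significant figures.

n(NH4NO3) = 4.68 / 80.04 = 0.05847 mol
n(gas produced) = (3/1) × 0.05847 = 0.1754 mol
P = nRT/V = 0.1754 × 8.314 × 953 / 19.8 = 70.19 kPa

70.2 kPa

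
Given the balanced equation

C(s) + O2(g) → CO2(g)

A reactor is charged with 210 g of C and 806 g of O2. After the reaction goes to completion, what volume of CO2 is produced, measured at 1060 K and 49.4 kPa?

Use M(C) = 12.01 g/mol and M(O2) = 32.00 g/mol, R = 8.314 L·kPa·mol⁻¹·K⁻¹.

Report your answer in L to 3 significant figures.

n(C) = 210 / 12.01 = 17.49 mol
n(O2) = 806 / 32.00 = 25.19 mol
For 17.49 mol C, stoichiometry requires (1/1) × 17.49 = 17.49 mol O2; 25.19 mol is available, so C is limiting.
n(CO2) = (1/1) × 17.49 = 17.49 mol
V(CO2) = nRT/P = 17.49 × 8.314 × 1060 / 49.4 = 3120 L

3120 L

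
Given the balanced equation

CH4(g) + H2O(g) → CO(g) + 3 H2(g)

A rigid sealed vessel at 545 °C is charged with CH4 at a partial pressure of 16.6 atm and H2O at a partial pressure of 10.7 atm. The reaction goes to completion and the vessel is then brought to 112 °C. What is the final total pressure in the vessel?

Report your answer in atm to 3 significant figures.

At constant V, partial pressures at 545 °C are proportional to moles, so apply stoichiometry directly to pressures.
P(H2O) required for 16.6 atm of CH4 = (1/1) × 16.6 = 16.60 atm; available 10.7 atm, so H2O is limiting.
P(CH4) remaining = 16.6 − (1/1) × 10.7 = 5.900 atm
P(gaseous products) = (1+3)/1 × 10.7 = 42.80 atm
P_total at 545 °C = 5.900 + 42.80 = 48.70 atm
Scaling to 112 °C: P = 48.70 × 385.15/818.15 = 22.93 atm

22.9 atm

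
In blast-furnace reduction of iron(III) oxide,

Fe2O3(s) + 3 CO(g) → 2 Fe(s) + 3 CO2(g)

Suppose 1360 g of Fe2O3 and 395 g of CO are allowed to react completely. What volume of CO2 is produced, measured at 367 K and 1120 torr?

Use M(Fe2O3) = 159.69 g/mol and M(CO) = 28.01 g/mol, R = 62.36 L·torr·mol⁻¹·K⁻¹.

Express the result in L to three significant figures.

288 L

n(Fe2O3) = 1360 / 159.69 = 8.517 mol
n(CO) = 395 / 28.01 = 14.10 mol
For 8.517 mol Fe2O3, stoichiometry requires (3/1) × 8.517 = 25.55 mol CO; 14.10 mol is available, so CO is limiting.
n(CO2) = (3/3) × 14.10 = 14.10 mol
V(CO2) = nRT/P = 14.10 × 62.36 × 367 / 1120 = 288.1 L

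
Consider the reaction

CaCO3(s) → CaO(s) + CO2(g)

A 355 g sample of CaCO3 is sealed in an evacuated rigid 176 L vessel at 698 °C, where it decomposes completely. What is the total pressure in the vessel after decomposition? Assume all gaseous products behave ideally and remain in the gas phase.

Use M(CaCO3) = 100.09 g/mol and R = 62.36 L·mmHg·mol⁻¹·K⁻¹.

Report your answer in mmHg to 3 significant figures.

n(CaCO3) = 355 / 100.09 = 3.547 mol
n(gas produced) = (1/1) × 3.547 = 3.547 mol
P = nRT/V = 3.547 × 62.36 × 971.15 / 176 = 1221 mmHg

1220 mmHg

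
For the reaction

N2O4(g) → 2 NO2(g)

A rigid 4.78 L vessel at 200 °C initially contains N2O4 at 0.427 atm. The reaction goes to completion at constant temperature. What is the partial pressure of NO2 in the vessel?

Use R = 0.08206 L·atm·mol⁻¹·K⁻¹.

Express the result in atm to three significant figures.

n(N2O4)₀ = PV/RT = (0.427 × 4.78) / (0.08206 × 473.15) = 0.05257 mol
n(NO2) = (2/1) × 0.05257 = 0.1051 mol
P(NO2) = nRT/V = 0.1051 × 0.08206 × 473.15 / 4.78 = 0.8537 atm

0.854 atm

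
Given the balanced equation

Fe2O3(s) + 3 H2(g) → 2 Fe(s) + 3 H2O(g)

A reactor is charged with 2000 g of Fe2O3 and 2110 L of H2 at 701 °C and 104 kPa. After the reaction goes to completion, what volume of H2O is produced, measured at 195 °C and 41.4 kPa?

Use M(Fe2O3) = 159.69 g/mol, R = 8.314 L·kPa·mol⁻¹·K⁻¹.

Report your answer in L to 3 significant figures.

2550 L

n(Fe2O3) = 2000 / 159.69 = 12.52 mol
n(H2) = PV/RT = (104 × 2110) / (8.314 × 974.15) = 27.09 mol
For 12.52 mol Fe2O3, stoichiometry requires (3/1) × 12.52 = 37.56 mol H2; 27.09 mol is available, so H2 is limiting.
n(H2O) = (3/3) × 27.09 = 27.09 mol
V(H2O) = nRT/P = 27.09 × 8.314 × 468.15 / 41.4 = 2547 L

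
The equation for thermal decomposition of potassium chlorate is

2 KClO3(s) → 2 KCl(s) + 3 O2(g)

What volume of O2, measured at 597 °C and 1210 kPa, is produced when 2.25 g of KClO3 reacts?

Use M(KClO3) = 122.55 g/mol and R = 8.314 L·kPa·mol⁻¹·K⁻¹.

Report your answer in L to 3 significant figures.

0.165 L

n(KClO3) = 2.250 / 122.55 = 0.01836 mol
n(O2) = (3/2) × 0.01836 = 0.02754 mol
V = nRT/P = 0.02754 × 8.314 × 870.15 / 1210 = 0.1647 L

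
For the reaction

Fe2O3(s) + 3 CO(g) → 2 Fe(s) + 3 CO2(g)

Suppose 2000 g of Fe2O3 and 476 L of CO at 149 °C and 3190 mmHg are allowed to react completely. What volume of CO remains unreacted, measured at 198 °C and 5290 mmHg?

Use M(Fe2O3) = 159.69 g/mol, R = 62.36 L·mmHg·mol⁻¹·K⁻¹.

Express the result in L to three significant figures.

n(Fe2O3) = 2000 / 159.69 = 12.52 mol
n(CO) = PV/RT = (3190 × 476) / (62.36 × 422.15) = 57.68 mol
For 12.52 mol Fe2O3, stoichiometry requires (3/1) × 12.52 = 37.56 mol CO; 57.68 mol is available, so Fe2O3 is limiting.
n(CO) consumed = (3/1) × 12.52 = 37.56 mol; remaining = 57.68 − 37.56 = 20.12 mol
V(CO) = nRT/P = 20.12 × 62.36 × 471.15 / 5290 = 111.7 L

112 L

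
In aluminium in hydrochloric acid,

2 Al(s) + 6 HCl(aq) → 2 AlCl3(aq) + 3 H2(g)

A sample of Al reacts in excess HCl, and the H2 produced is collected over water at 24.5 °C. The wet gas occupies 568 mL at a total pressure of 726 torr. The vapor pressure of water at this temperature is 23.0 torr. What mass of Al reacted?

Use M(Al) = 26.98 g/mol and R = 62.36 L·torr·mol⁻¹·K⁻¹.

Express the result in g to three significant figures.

0.387 g

P(H2) = 726 − 23.0 = 703.0 torr
n(H2) = PV/RT = (703.0 × 0.5680) / (62.36 × 297.65) = 0.02151 mol
n(Al) = (2/3) × 0.02151 = 0.01434 mol
m(Al) = 0.01434 × 26.98 = 0.3869 g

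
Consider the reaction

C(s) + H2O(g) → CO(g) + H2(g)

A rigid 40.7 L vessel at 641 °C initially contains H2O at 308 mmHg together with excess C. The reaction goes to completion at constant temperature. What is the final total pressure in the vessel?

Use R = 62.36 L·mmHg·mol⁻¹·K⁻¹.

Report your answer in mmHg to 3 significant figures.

Since T and V are fixed, P_final/P_initial = n_final/n_initial = 2/1.
P_final = (2/1) × 308 = 616.0 mmHg

616 mmHg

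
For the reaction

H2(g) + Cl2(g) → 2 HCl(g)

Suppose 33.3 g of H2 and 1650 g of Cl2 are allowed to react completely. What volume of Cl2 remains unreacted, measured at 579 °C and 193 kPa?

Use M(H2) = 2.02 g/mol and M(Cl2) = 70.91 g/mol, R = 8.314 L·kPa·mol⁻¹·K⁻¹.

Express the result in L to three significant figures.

249 L

n(H2) = 33.3 / 2.02 = 16.49 mol
n(Cl2) = 1650 / 70.91 = 23.27 mol
For 16.49 mol H2, stoichiometry requires (1/1) × 16.49 = 16.49 mol Cl2; 23.27 mol is available, so H2 is limiting.
n(Cl2) consumed = (1/1) × 16.49 = 16.49 mol; remaining = 23.27 − 16.49 = 6.780 mol
V(Cl2) = nRT/P = 6.780 × 8.314 × 852.15 / 193 = 248.9 L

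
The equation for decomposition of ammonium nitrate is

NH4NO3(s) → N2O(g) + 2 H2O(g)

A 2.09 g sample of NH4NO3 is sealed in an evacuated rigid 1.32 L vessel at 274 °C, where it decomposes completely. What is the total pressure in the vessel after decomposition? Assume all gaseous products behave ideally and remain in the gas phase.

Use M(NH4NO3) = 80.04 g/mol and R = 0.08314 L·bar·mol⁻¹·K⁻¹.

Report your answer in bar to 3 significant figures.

2.70 bar

n(NH4NO3) = 2.09 / 80.04 = 0.02611 mol
n(gas produced) = (3/1) × 0.02611 = 0.07833 mol
P = nRT/V = 0.07833 × 0.08314 × 547.15 / 1.32 = 2.699 bar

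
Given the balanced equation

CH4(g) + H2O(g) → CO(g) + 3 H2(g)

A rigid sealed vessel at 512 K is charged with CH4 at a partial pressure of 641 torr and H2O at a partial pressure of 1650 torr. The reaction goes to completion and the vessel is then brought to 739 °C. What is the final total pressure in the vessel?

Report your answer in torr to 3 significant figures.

Because the vessel is rigid and T is held at 512 K, work the stoichiometry in partial pressures (P_i = n_iRT/V).
P(H2O) required for 641 torr of CH4 = (1/1) × 641 = 641.0 torr; available 1650 torr, so CH4 is limiting.
P(H2O) remaining = 1650 − (1/1) × 641 = 1009 torr
P(gaseous products) = (1+3)/1 × 641 = 2564 torr
P_total at 512 K = 1009 + 2564 = 3573 torr
Scaling to 739 °C: P = 3573 × 1012.15/512 = 7063 torr

7060 torr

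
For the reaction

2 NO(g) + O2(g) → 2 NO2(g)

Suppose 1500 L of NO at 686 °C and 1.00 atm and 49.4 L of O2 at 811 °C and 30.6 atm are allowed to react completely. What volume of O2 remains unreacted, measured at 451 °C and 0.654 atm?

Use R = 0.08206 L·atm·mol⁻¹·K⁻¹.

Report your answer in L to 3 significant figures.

n(NO) = PV/RT = (1.00 × 1500) / (0.08206 × 959.15) = 19.06 mol
n(O2) = PV/RT = (30.6 × 49.4) / (0.08206 × 1084.15) = 16.99 mol
For 19.06 mol NO, stoichiometry requires (1/2) × 19.06 = 9.530 mol O2; 16.99 mol is available, so NO is limiting.
n(O2) consumed = (1/2) × 19.06 = 9.530 mol; remaining = 16.99 − 9.530 = 7.460 mol
V(O2) = nRT/P = 7.460 × 0.08206 × 724.15 / 0.654 = 677.8 L

678 L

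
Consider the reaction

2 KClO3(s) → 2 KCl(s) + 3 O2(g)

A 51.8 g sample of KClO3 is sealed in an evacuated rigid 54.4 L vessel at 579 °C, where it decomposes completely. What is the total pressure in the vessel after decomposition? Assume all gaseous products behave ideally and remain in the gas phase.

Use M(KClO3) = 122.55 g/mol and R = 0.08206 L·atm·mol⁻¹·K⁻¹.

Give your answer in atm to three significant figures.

n(KClO3) = 51.8 / 122.55 = 0.4227 mol
n(gas produced) = (3/2) × 0.4227 = 0.6341 mol
P = nRT/V = 0.6341 × 0.08206 × 852.15 / 54.4 = 0.8151 atm

0.815 atm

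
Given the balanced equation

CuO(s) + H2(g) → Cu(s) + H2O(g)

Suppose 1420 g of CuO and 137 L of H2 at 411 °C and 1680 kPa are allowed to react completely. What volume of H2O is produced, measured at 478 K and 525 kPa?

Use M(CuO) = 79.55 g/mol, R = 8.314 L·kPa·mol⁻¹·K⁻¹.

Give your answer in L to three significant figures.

135 L

n(CuO) = 1420 / 79.55 = 17.85 mol
n(H2) = PV/RT = (1680 × 137) / (8.314 × 684.15) = 40.46 mol
For 17.85 mol CuO, stoichiometry requires (1/1) × 17.85 = 17.85 mol H2; 40.46 mol is available, so CuO is limiting.
n(H2O) = (1/1) × 17.85 = 17.85 mol
V(H2O) = nRT/P = 17.85 × 8.314 × 478 / 525 = 135.1 L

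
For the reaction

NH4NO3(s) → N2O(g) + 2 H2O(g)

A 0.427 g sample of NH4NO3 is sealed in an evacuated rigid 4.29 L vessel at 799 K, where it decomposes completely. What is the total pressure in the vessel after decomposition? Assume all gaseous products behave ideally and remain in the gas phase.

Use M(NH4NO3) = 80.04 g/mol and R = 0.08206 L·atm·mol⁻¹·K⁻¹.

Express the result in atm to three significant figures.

0.245 atm

n(NH4NO3) = 0.427 / 80.04 = 0.005335 mol
n(gas produced) = (3/1) × 0.005335 = 0.01601 mol
P = nRT/V = 0.01601 × 0.08206 × 799 / 4.29 = 0.2447 atm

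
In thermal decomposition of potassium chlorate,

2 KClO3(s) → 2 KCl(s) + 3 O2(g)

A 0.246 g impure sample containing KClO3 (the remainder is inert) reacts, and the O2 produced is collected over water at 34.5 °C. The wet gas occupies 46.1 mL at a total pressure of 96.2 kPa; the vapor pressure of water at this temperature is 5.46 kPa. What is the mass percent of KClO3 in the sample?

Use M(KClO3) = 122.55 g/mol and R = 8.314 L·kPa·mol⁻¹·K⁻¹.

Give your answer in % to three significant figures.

54.3 %

P(O2) = 96.2 − 5.46 = 90.74 kPa
n(O2) = PV/RT = (90.74 × 0.04610) / (8.314 × 307.65) = 0.001635 mol
n(KClO3) = (2/3) × 0.001635 = 0.001090 mol
m(KClO3) = 0.001090 × 122.55 = 0.1336 g
%KClO3 = 0.1336 / 0.246 × 100 = 54.31%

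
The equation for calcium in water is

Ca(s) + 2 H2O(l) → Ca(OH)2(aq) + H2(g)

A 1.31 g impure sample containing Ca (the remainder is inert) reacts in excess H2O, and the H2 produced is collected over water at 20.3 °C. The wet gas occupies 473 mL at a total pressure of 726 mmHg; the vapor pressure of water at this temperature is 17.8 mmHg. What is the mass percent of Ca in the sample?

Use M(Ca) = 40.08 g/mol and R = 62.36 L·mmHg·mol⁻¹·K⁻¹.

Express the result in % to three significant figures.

P(H2) = 726 − 17.8 = 708.2 mmHg
n(H2) = PV/RT = (708.2 × 0.4730) / (62.36 × 293.45) = 0.01831 mol
n(Ca) = (1/1) × 0.01831 = 0.01831 mol
m(Ca) = 0.01831 × 40.08 = 0.7339 g
%Ca = 0.7339 / 1.31 × 100 = 56.02%

56.0 %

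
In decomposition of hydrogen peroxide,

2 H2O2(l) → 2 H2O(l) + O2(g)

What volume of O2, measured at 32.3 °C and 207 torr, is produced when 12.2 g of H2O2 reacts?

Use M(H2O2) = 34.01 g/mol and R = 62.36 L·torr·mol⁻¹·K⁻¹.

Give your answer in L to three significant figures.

n(H2O2) = 12.20 / 34.01 = 0.3587 mol
n(O2) = (1/2) × 0.3587 = 0.1794 mol
V = nRT/P = 0.1794 × 62.36 × 305.45 / 207 = 16.51 L

16.5 L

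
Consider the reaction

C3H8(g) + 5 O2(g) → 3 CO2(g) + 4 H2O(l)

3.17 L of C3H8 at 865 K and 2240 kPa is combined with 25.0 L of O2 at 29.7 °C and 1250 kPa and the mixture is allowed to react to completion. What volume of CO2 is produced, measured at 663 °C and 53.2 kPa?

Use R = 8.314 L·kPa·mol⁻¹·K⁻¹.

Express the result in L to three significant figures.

433 L

n(C3H8) = PV/RT = (2240 × 3.17) / (8.314 × 865) = 0.9874 mol
n(O2) = PV/RT = (1250 × 25.0) / (8.314 × 302.85) = 12.41 mol
For 0.9874 mol C3H8, stoichiometry requires (5/1) × 0.9874 = 4.937 mol O2; 12.41 mol is available, so C3H8 is limiting.
n(CO2) = (3/1) × 0.9874 = 2.962 mol
V(CO2) = nRT/P = 2.962 × 8.314 × 936.15 / 53.2 = 433.3 L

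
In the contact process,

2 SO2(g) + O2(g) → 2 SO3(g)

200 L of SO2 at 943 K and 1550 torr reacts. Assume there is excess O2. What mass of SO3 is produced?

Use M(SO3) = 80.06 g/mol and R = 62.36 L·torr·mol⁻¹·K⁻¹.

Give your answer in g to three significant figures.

422 g

n(SO2) = PV/RT = (1550 × 200) / (62.36 × 943) = 5.272 mol
n(SO3) = (2/2) × 5.272 = 5.272 mol
m(SO3) = 5.272 × 80.06 = 422.1 g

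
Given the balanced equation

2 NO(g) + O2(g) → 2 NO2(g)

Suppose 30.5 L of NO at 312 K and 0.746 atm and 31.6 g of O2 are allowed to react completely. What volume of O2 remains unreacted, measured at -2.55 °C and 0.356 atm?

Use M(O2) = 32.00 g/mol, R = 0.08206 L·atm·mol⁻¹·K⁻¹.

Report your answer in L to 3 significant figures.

n(NO) = PV/RT = (0.746 × 30.5) / (0.08206 × 312) = 0.8887 mol
n(O2) = 31.6 / 32.00 = 0.9875 mol
For 0.8887 mol NO, stoichiometry requires (1/2) × 0.8887 = 0.4444 mol O2; 0.9875 mol is available, so NO is limiting.
n(O2) consumed = (1/2) × 0.8887 = 0.4444 mol; remaining = 0.9875 − 0.4444 = 0.5431 mol
V(O2) = nRT/P = 0.5431 × 0.08206 × 270.6 / 0.356 = 33.88 L

33.9 L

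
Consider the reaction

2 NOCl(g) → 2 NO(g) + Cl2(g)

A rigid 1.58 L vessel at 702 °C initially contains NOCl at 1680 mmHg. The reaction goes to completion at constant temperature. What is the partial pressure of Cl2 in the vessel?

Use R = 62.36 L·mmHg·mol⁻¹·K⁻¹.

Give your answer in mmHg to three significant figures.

n(NOCl)₀ = PV/RT = (1680 × 1.58) / (62.36 × 975.15) = 0.04365 mol
n(Cl2) = (1/2) × 0.04365 = 0.02183 mol
P(Cl2) = nRT/V = 0.02183 × 62.36 × 975.15 / 1.58 = 840.2 mmHg

840 mmHg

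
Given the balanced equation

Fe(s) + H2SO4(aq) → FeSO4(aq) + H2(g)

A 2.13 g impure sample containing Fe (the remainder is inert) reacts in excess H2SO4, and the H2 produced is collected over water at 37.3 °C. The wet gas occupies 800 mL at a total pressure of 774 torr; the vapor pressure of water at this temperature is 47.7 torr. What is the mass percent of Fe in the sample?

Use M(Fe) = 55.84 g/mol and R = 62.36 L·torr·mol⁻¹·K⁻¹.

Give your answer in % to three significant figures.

78.7 %

P(H2) = 774 − 47.7 = 726.3 torr
n(H2) = PV/RT = (726.3 × 0.8000) / (62.36 × 310.45) = 0.03001 mol
n(Fe) = (1/1) × 0.03001 = 0.03001 mol
m(Fe) = 0.03001 × 55.84 = 1.676 g
%Fe = 1.676 / 2.13 × 100 = 78.69%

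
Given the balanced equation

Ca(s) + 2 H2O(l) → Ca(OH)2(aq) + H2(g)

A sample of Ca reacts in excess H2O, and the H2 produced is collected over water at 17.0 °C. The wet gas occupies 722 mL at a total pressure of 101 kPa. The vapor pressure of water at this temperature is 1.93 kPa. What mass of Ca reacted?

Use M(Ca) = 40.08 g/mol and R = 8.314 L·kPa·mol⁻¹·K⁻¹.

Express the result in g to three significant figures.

1.19 g

P(H2) = 101 − 1.93 = 99.07 kPa
n(H2) = PV/RT = (99.07 × 0.7220) / (8.314 × 290.15) = 0.02965 mol
n(Ca) = (1/1) × 0.02965 = 0.02965 mol
m(Ca) = 0.02965 × 40.08 = 1.188 g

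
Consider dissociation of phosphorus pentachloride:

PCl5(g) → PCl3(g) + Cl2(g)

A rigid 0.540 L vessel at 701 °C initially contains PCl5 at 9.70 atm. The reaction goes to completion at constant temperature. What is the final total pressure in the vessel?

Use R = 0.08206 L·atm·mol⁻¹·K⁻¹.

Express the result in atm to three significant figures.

Rigid vessel, constant T ⇒ P scales with total gas moles (1 → 2).
P_final = (2/1) × 9.70 = 19.40 atm

19.4 atm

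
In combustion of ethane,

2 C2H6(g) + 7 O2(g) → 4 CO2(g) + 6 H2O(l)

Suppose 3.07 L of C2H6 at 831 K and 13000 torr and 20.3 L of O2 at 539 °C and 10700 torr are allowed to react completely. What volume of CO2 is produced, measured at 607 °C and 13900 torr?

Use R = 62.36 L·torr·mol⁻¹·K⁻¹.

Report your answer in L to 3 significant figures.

n(C2H6) = PV/RT = (13000 × 3.07) / (62.36 × 831) = 0.7701 mol
n(O2) = PV/RT = (10700 × 20.3) / (62.36 × 812.15) = 4.289 mol
For 0.7701 mol C2H6, stoichiometry requires (7/2) × 0.7701 = 2.695 mol O2; 4.289 mol is available, so C2H6 is limiting.
n(CO2) = (4/2) × 0.7701 = 1.540 mol
V(CO2) = nRT/P = 1.540 × 62.36 × 880.15 / 13900 = 6.081 L

6.08 L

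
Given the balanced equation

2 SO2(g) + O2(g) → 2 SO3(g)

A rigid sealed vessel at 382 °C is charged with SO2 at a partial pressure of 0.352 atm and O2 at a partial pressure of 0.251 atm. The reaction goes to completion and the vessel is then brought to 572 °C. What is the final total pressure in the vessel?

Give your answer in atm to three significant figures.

With V and T fixed, P_i ∝ n_i, so the mole ratios apply directly to partial pressures at 382 °C.
P(O2) required for 0.352 atm of SO2 = (1/2) × 0.352 = 0.1760 atm; available 0.251 atm, so SO2 is limiting.
P(O2) remaining = 0.251 − (1/2) × 0.352 = 0.07500 atm
P(gaseous products) = (2)/2 × 0.352 = 0.3520 atm
P_total at 382 °C = 0.07500 + 0.3520 = 0.4270 atm
Scaling to 572 °C: P = 0.4270 × 845.15/655.15 = 0.5508 atm

0.551 atm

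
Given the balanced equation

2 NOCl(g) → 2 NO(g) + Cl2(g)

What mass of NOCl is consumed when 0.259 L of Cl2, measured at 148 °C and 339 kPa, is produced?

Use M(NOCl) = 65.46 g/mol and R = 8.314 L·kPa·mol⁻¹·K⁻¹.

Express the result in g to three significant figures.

n(Cl2) = PV/RT = (339 × 0.259) / (8.314 × 421.15) = 0.02508 mol
n(NOCl) = (2/1) × 0.02508 = 0.05016 mol
m(NOCl) = 0.05016 × 65.46 = 3.283 g

3.28 g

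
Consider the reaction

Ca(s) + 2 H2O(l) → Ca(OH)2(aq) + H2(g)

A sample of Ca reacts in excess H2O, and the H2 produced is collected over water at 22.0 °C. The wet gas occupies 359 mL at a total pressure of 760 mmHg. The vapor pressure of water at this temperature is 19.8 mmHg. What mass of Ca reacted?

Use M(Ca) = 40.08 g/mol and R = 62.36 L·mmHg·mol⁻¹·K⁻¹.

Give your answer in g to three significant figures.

0.579 g

P(H2) = 760 − 19.8 = 740.2 mmHg
n(H2) = PV/RT = (740.2 × 0.3590) / (62.36 × 295.15) = 0.01444 mol
n(Ca) = (1/1) × 0.01444 = 0.01444 mol
m(Ca) = 0.01444 × 40.08 = 0.5788 g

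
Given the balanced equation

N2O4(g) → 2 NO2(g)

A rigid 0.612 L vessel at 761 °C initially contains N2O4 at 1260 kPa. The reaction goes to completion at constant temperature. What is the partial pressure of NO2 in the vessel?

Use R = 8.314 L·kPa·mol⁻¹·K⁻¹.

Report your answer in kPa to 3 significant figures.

n(N2O4)₀ = PV/RT = (1260 × 0.612) / (8.314 × 1034.15) = 0.08969 mol
n(NO2) = (2/1) × 0.08969 = 0.1794 mol
P(NO2) = nRT/V = 0.1794 × 8.314 × 1034.15 / 0.612 = 2520 kPa

2520 kPa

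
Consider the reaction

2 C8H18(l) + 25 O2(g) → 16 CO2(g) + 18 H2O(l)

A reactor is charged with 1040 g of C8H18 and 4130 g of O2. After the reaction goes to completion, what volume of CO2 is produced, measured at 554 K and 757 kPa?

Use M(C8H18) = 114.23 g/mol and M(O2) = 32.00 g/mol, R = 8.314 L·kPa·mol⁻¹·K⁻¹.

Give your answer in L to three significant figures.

443 L

n(C8H18) = 1040 / 114.23 = 9.104 mol
n(O2) = 4130 / 32.00 = 129.1 mol
For 9.104 mol C8H18, stoichiometry requires (25/2) × 9.104 = 113.8 mol O2; 129.1 mol is available, so C8H18 is limiting.
n(CO2) = (16/2) × 9.104 = 72.83 mol
V(CO2) = nRT/P = 72.83 × 8.314 × 554 / 757 = 443.1 L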